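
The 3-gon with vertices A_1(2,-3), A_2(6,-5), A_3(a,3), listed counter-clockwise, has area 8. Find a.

-2

Write out the shoelace sum; only the two edges meeting at A_3 involve a:
2·Area = [(6·3 − a·(-5)) + (a·(-3) − 2·3)] + 8
       = 2·a + 20 = 16
⇒ a = -2.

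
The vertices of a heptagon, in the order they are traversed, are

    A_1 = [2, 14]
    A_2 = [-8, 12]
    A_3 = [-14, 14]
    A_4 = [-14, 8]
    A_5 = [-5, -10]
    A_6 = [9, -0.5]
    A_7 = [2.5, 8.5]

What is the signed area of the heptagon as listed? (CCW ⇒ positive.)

322.125

Σ = (136) + (56) + (84) + (180) + (92.5) + (77.75) + (18) = 644.25
Signed area = Σ/2 = 322.125 (positive ⇒ counter-clockwise traversal).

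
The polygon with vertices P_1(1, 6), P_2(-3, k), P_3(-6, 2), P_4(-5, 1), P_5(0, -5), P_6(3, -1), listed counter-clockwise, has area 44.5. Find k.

2

The doubled signed area Σ (x_i y_{i+1} − x_{i+1} y_i) is linear in k.
With k=0 it equals 75; the coefficient of k is 7 (from the two edges through P_2).
So 7·k + 75 = 2·44.5 = 89 ⇒ k = 2.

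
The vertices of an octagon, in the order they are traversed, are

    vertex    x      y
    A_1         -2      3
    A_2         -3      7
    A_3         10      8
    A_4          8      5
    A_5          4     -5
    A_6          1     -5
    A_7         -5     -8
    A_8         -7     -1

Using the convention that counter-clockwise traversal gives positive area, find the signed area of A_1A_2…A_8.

-147.5

Apply the shoelace (surveyor's) formula: 2A = Σ (x_i·y_{i+1} − x_{i+1}·y_i), indices taken mod 8.
Σ = (-5) + (-94) + (-14) + (-60) + (-15) + (-33) + (-51) + (-23) = -295
Signed area = Σ/2 = -147.5 (negative ⇒ clockwise traversal).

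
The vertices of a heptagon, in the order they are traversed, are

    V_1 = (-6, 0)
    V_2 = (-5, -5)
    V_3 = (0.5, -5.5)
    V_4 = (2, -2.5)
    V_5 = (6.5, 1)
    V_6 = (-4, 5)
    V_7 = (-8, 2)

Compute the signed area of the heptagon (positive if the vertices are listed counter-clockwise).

84.25

V_1→V_2: (-6)(-5) − (-5)(0) = 30
V_2→V_3: (-5)(-5.5) − (0.5)(-5) = 30
V_3→V_4: (0.5)(-2.5) − (2)(-5.5) = 9.75
V_4→V_5: (2)(1) − (6.5)(-2.5) = 18.25
V_5→V_6: (6.5)(5) − (-4)(1) = 36.5
V_6→V_7: (-4)(2) − (-8)(5) = 32
V_7→V_1: (-8)(0) − (-6)(2) = 12
Σ = 168.5
Signed area = Σ/2 = 84.25 (positive ⇒ counter-clockwise traversal).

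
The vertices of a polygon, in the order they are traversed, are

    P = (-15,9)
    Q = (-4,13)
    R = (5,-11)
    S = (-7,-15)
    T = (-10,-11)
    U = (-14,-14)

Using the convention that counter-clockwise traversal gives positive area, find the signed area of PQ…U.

-377.5

P→Q: (-15)(13) − (-4)(9) = -159
Q→R: (-4)(-11) − (5)(13) = -21
R→S: (5)(-15) − (-7)(-11) = -152
S→T: (-7)(-11) − (-10)(-15) = -73
T→U: (-10)(-14) − (-14)(-11) = -14
U→P: (-14)(9) − (-15)(-14) = -336
Σ = -755
Signed area = Σ/2 = -377.5 (negative ⇒ clockwise traversal).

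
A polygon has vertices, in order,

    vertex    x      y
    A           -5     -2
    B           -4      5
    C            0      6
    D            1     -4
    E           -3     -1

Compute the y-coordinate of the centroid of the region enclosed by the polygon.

Apply the shoelace (surveyor's) formula. First the cross-terms c_i = x_i·y_{i+1} − x_{i+1}·y_i:
  -33, -24, -6, -13, 1  ⇒  2A = -75, A = -37.5.
Then Σ (y_i + y_{i+1})·c_i = -313, so ȳ = -313 / (6·(-37.5)) = 313/225.

313/225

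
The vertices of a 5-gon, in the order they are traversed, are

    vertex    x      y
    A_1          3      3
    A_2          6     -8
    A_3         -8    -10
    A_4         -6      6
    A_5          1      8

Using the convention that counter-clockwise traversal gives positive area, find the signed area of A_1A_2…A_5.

Σ = (-42) + (-124) + (-108) + (-54) + (-21) = -349
Signed area = Σ/2 = -174.5 (negative ⇒ clockwise traversal).

-174.5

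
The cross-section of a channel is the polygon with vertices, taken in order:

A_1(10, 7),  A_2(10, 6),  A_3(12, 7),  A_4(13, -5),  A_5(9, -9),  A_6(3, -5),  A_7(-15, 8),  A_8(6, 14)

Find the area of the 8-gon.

330

Σ = (-10) + (-2) + (-151) + (-72) + (-18) + (-51) + (-258) + (-98) = -660
Area = |Σ|/2 = 330.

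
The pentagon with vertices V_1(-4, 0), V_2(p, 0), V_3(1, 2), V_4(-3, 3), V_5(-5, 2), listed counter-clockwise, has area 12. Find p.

The doubled signed area Σ (x_i y_{i+1} − x_{i+1} y_i) is linear in p.
With p=0 it equals 26; the coefficient of p is 2 (from the two edges through V_2).
So 2·p + 26 = 2·12 = 24 ⇒ p = -1.

-1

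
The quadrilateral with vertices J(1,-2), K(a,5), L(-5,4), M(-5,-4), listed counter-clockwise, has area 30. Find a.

-4

The doubled signed area Σ (x_i y_{i+1} − x_{i+1} y_i) is linear in a.
With a=0 it equals 84; the coefficient of a is 6 (from the two edges through K).
So 6·a + 84 = 2·30 = 60 ⇒ a = -4.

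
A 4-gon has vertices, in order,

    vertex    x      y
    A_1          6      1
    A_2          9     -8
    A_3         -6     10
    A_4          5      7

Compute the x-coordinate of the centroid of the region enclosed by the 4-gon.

Apply Gauss's area formula. First the cross-terms c_i = x_i·y_{i+1} − x_{i+1}·y_i:
  -57, 42, -92, -37  ⇒  2A = -144, A = -72.
Then Σ (x_i + x_{i+1})·c_i = -1044, so x̄ = -1044 / (6·(-72)) = 29/12.

29/12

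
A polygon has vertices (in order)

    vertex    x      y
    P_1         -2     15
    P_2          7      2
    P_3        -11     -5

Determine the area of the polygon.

Cross-terms: -109, -13, -175  ⇒  Σ = -297
Area = |Σ|/2 = 148.5.

148.5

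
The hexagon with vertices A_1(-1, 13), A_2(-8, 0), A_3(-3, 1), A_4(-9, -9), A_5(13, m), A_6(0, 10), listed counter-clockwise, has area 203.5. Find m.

-2

The doubled signed area Σ (x_i y_{i+1} − x_{i+1} y_i) is linear in m.
With m=0 it equals 389; the coefficient of m is -9 (from the two edges through A_5).
So -9·m + 389 = 2·203.5 = 407 ⇒ m = -2.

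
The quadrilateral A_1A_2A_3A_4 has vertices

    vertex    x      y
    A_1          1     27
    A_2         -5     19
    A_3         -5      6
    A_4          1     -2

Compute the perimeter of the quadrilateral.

|A_1A_2| = √((-6)² + (-8)²) = √100 = 10
|A_2A_3| = √((0)² + (-13)²) = √169 = 13
|A_3A_4| = √((6)² + (-8)²) = √100 = 10
|A_4A_1| = √((0)² + (29)²) = √841 = 29
Perimeter = 10 + 13 + 10 + 29 = 62.

62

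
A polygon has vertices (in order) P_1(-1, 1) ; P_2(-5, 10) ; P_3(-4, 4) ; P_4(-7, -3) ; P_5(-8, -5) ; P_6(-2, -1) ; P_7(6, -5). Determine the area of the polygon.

Cross-terms: -5, 20, 40, 11, -2, 16, 1  ⇒  Σ = 81
Area = |Σ|/2 = 40.5.

40.5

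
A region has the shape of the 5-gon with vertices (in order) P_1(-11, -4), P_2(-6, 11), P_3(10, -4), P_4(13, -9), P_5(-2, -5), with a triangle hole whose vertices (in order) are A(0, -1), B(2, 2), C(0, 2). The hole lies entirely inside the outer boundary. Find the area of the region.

Outer boundary:
Σ = (-145) + (-86) + (-38) + (-83) + (-47) = -399
Area = |Σ|/2 = 199.5.
Hole:
Apply the shoelace formula: 2A = Σ (x_i·y_{i+1} − x_{i+1}·y_i), indices taken mod 3.
Σ = (2) + (4) + (0) = 6
Area = |Σ|/2 = 3.
Net area = 199.5 − 3 = 196.5.

196.5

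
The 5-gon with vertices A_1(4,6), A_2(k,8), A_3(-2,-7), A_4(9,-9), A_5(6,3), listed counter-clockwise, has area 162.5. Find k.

The doubled signed area Σ (x_i y_{i+1} − x_{i+1} y_i) is linear in k.
With k=0 it equals 234; the coefficient of k is -13 (from the two edges through A_2).
So -13·k + 234 = 2·162.5 = 325 ⇒ k = -7.

-7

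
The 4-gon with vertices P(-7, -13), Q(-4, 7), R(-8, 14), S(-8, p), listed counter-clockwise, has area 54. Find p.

7

The doubled signed area Σ (x_i y_{i+1} − x_{i+1} y_i) is linear in p.
With p=0 it equals 115; the coefficient of p is -1 (from the two edges through S).
So -1·p + 115 = 2·54 = 108 ⇒ p = 7.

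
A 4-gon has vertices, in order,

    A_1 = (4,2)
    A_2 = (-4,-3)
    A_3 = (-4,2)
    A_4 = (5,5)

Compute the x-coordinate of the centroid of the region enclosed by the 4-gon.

-5/24

Apply the shoelace formula. First the cross-terms c_i = x_i·y_{i+1} − x_{i+1}·y_i:
  -4, -20, -30, -10  ⇒  2A = -64, A = -32.
Then Σ (x_i + x_{i+1})·c_i = 40, so x̄ = 40 / (6·(-32)) = -5/24.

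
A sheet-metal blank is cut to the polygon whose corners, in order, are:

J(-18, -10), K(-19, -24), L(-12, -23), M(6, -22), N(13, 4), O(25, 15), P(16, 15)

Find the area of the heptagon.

Apply the shoelace formula: 2A = Σ (x_i·y_{i+1} − x_{i+1}·y_i), indices taken mod 7.
Σ = (242) + (149) + (402) + (310) + (95) + (135) + (110) = 1443
Area = |Σ|/2 = 721.5.

721.5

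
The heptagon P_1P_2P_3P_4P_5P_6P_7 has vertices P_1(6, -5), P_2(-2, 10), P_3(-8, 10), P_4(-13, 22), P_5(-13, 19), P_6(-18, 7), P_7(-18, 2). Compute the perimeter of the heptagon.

|P_1P_2| = √((-8)² + (15)²) = √289 = 17
|P_2P_3| = √((-6)² + (0)²) = √36 = 6
|P_3P_4| = √((-5)² + (12)²) = √169 = 13
|P_4P_5| = √((0)² + (-3)²) = √9 = 3
|P_5P_6| = √((-5)² + (-12)²) = √169 = 13
|P_6P_7| = √((0)² + (-5)²) = √25 = 5
|P_7P_1| = √((24)² + (-7)²) = √625 = 25
Perimeter = 17 + 6 + 13 + 3 + 13 + 5 + 25 = 82.

82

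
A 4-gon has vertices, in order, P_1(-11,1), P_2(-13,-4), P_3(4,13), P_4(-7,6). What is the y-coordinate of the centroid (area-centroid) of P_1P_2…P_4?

Apply the surveyor's formula. First the cross-terms c_i = x_i·y_{i+1} − x_{i+1}·y_i:
  57, -153, 115, 59  ⇒  2A = 78, A = 39.
Then Σ (y_i + y_{i+1})·c_i = 1050, so ȳ = 1050 / (6·39) = 175/39.

175/39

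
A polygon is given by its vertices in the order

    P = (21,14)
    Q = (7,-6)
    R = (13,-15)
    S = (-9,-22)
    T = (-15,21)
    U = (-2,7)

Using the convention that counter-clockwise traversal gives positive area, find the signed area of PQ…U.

-714.5

Σ = (-224) + (-27) + (-421) + (-519) + (-63) + (-175) = -1429
Signed area = Σ/2 = -714.5 (negative ⇒ clockwise traversal).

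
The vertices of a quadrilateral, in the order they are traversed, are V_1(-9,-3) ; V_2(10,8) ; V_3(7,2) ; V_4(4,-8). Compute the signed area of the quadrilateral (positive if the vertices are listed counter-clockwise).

Apply Gauss's area formula: 2A = Σ (x_i·y_{i+1} − x_{i+1}·y_i), indices taken mod 4.
Σ = (-42) + (-36) + (-64) + (-84) = -226
Signed area = Σ/2 = -113 (negative ⇒ clockwise traversal).

-113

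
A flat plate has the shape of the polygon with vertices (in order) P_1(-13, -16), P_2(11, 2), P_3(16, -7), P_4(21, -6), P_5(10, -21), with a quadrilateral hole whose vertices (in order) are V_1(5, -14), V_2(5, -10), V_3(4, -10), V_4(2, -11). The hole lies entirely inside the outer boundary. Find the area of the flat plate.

Outer boundary:
Cross-terms: 150, -109, 51, -381, -433  ⇒  Σ = -722
Area = |Σ|/2 = 361.
Hole:
Apply Gauss's area formula: 2A = Σ (x_i·y_{i+1} − x_{i+1}·y_i), indices taken mod 4.
Cross-terms: 20, -10, -24, 27  ⇒  Σ = 13
Area = |Σ|/2 = 6.5.
Net area = 361 − 6.5 = 354.5.

354.5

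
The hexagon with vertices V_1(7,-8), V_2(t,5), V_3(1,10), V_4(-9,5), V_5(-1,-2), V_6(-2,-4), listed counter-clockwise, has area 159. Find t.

7

The doubled signed area Σ (x_i y_{i+1} − x_{i+1} y_i) is linear in t.
With t=0 it equals 192; the coefficient of t is 18 (from the two edges through V_2).
So 18·t + 192 = 2·159 = 318 ⇒ t = 7.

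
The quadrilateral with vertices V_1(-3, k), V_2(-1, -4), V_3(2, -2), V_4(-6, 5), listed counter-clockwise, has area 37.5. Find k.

-8

The doubled signed area Σ (x_i y_{i+1} − x_{i+1} y_i) is linear in k.
With k=0 it equals 35; the coefficient of k is -5 (from the two edges through V_1).
So -5·k + 35 = 2·37.5 = 75 ⇒ k = -8.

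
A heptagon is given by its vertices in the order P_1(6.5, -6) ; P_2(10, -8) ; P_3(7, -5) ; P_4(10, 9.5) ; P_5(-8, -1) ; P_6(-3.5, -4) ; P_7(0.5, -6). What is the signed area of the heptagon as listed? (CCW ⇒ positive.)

142

Apply the surveyor's formula: 2A = Σ (x_i·y_{i+1} − x_{i+1}·y_i), indices taken mod 7.
Σ = (8) + (6) + (116.5) + (66) + (28.5) + (23) + (36) = 284
Signed area = Σ/2 = 142 (positive ⇒ counter-clockwise traversal).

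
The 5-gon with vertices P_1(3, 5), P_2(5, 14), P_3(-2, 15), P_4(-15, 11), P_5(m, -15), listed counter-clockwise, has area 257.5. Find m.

Write out the shoelace sum; only the two edges meeting at P_5 involve m:
2·Area = [((-15)·(-15) − m·11) + (m·5 − 3·(-15))] + 323
       = -6·m + 593 = 515
⇒ m = 13.

13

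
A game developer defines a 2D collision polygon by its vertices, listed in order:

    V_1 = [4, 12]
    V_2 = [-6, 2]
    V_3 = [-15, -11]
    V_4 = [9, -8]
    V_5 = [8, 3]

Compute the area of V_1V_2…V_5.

285

Apply Gauss's area formula: 2A = Σ (x_i·y_{i+1} − x_{i+1}·y_i), indices taken mod 5.
Σ = (80) + (96) + (219) + (91) + (84) = 570
Area = |Σ|/2 = 285.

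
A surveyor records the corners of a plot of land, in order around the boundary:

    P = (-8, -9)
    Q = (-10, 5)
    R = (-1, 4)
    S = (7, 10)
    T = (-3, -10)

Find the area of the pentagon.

148

P→Q: (-8)(5) − (-10)(-9) = -130
Q→R: (-10)(4) − (-1)(5) = -35
R→S: (-1)(10) − (7)(4) = -38
S→T: (7)(-10) − (-3)(10) = -40
T→P: (-3)(-9) − (-8)(-10) = -53
Σ = -296
Area = |Σ|/2 = 148.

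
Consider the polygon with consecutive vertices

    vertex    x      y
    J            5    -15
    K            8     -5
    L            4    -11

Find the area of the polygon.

Apply the surveyor's formula: 2A = Σ (x_i·y_{i+1} − x_{i+1}·y_i), indices taken mod 3.
Σ = (95) + (-68) + (-5) = 22
Area = |Σ|/2 = 11.

11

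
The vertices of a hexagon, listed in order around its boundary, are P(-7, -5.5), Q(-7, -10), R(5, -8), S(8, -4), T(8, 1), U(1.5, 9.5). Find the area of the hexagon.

Apply the surveyor's formula: 2A = Σ (x_i·y_{i+1} − x_{i+1}·y_i), indices taken mod 6.
Σ = (31.5) + (106) + (44) + (40) + (74.5) + (58.25) = 354.25
Area = |Σ|/2 = 177.125.

177.125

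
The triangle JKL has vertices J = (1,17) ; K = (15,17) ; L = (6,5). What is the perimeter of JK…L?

|JK| = √((14)² + (0)²) = √196 = 14
|KL| = √((-9)² + (-12)²) = √225 = 15
|LJ| = √((-5)² + (12)²) = √169 = 13
Perimeter = 14 + 15 + 13 = 42.

42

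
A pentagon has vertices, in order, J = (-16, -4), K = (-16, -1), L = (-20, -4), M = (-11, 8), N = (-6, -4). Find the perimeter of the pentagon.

46

|JK| = √((0)² + (3)²) = √9 = 3
|KL| = √((-4)² + (-3)²) = √25 = 5
|LM| = √((9)² + (12)²) = √225 = 15
|MN| = √((5)² + (-12)²) = √169 = 13
|NJ| = √((-10)² + (0)²) = √100 = 10
Perimeter = 3 + 5 + 15 + 13 + 10 = 46.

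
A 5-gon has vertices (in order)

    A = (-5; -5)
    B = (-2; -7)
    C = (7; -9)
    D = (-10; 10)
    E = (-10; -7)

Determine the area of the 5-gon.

Apply the surveyor's formula: 2A = Σ (x_i·y_{i+1} − x_{i+1}·y_i), indices taken mod 5.
Σ = (25) + (67) + (-20) + (170) + (15) = 257
Area = |Σ|/2 = 128.5.

128.5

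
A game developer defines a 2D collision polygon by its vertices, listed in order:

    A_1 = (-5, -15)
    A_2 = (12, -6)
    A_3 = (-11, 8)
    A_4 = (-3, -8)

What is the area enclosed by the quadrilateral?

Σ = (210) + (30) + (112) + (5) = 357
Area = |Σ|/2 = 178.5.

178.5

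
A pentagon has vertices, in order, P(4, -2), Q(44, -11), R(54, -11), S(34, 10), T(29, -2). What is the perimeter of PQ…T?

118

|PQ| = √((40)² + (-9)²) = √1681 = 41
|QR| = √((10)² + (0)²) = √100 = 10
|RS| = √((-20)² + (21)²) = √841 = 29
|ST| = √((-5)² + (-12)²) = √169 = 13
|TP| = √((-25)² + (0)²) = √625 = 25
Perimeter = 41 + 10 + 29 + 13 + 25 = 118.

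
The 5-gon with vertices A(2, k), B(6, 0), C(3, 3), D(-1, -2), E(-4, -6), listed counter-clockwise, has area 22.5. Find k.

-2

Write out the shoelace sum; only the two edges meeting at A involve k:
2·Area = [((-4)·k − 2·(-6)) + (2·0 − 6·k)] + 13
       = -10·k + 25 = 45
⇒ k = -2.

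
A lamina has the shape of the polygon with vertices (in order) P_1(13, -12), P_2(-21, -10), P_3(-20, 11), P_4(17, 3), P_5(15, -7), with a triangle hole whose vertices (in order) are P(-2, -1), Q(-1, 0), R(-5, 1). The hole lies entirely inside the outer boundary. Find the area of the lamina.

Outer boundary:
P_1→P_2: (13)(-10) − (-21)(-12) = -382
P_2→P_3: (-21)(11) − (-20)(-10) = -431
P_3→P_4: (-20)(3) − (17)(11) = -247
P_4→P_5: (17)(-7) − (15)(3) = -164
P_5→P_1: (15)(-12) − (13)(-7) = -89
Σ = -1313
Area = |Σ|/2 = 656.5.
Hole:
Σ = (-1) + (-1) + (7) = 5
Area = |Σ|/2 = 2.5.
Net area = 656.5 − 2.5 = 654.

654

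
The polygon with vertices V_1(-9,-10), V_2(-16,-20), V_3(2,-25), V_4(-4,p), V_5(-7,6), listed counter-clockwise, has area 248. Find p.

The doubled signed area Σ (x_i y_{i+1} − x_{i+1} y_i) is linear in p.
With p=0 it equals 460; the coefficient of p is 9 (from the two edges through V_4).
So 9·p + 460 = 2·248 = 496 ⇒ p = 4.

4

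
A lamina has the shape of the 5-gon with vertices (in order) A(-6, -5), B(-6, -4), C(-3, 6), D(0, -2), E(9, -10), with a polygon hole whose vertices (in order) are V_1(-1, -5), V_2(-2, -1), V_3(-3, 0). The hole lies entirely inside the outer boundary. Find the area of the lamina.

Outer boundary:
Σ = (-6) + (-48) + (6) + (18) + (-105) = -135
Area = |Σ|/2 = 67.5.
Hole:
Apply Gauss's area formula: 2A = Σ (x_i·y_{i+1} − x_{i+1}·y_i), indices taken mod 3.
V_1→V_2: (-1)(-1) − (-2)(-5) = -9
V_2→V_3: (-2)(0) − (-3)(-1) = -3
V_3→V_1: (-3)(-5) − (-1)(0) = 15
Σ = 3
Area = |Σ|/2 = 1.5.
Net area = 67.5 − 1.5 = 66.

66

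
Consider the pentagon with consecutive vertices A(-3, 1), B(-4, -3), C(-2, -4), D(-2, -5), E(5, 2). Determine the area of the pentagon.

28.5

Σ = (13) + (10) + (2) + (21) + (11) = 57
Area = |Σ|/2 = 28.5.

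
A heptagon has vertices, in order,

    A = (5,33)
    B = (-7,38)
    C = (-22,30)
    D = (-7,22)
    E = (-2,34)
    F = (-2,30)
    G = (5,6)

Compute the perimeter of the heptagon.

116

|AB| = √((-12)² + (5)²) = √169 = 13
|BC| = √((-15)² + (-8)²) = √289 = 17
|CD| = √((15)² + (-8)²) = √289 = 17
|DE| = √((5)² + (12)²) = √169 = 13
|EF| = √((0)² + (-4)²) = √16 = 4
|FG| = √((7)² + (-24)²) = √625 = 25
|GA| = √((0)² + (27)²) = √729 = 27
Perimeter = 13 + 17 + 17 + 13 + 4 + 25 + 27 = 116.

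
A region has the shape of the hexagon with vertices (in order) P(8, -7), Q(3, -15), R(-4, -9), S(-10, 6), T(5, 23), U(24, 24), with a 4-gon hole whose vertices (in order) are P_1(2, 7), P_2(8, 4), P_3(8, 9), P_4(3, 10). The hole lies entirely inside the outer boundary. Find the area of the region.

Outer boundary:
Apply the shoelace (surveyor's) formula: 2A = Σ (x_i·y_{i+1} − x_{i+1}·y_i), indices taken mod 6.
Cross-terms: -99, -87, -114, -260, -432, -360  ⇒  Σ = -1352
Area = |Σ|/2 = 676.
Hole:
Σ = (-48) + (40) + (53) + (1) = 46
Area = |Σ|/2 = 23.
Net area = 676 − 23 = 653.

653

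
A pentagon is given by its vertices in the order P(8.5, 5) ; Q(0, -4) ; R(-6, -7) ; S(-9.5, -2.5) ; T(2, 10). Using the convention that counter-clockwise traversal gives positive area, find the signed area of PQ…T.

Cross-terms: -34, -24, -51.5, -90, -75  ⇒  Σ = -274.5
Signed area = Σ/2 = -137.25 (negative ⇒ clockwise traversal).

-137.25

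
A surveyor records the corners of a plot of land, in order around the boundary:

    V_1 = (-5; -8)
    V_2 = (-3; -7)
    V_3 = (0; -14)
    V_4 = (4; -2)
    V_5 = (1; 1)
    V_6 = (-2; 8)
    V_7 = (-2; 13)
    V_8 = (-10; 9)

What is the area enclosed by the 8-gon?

176

Σ = (11) + (42) + (56) + (6) + (10) + (-10) + (112) + (125) = 352
Area = |Σ|/2 = 176.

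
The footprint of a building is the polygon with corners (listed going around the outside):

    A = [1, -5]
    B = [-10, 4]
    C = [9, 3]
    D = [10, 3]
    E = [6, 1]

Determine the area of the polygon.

Cross-terms: -46, -66, -3, -8, -31  ⇒  Σ = -154
Area = |Σ|/2 = 77.

77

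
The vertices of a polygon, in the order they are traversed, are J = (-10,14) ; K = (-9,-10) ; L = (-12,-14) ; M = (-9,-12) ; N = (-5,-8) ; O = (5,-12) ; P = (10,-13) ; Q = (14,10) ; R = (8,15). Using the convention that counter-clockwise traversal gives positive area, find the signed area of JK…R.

Σ = (226) + (6) + (18) + (12) + (100) + (55) + (282) + (130) + (262) = 1091
Signed area = Σ/2 = 545.5 (positive ⇒ counter-clockwise traversal).

545.5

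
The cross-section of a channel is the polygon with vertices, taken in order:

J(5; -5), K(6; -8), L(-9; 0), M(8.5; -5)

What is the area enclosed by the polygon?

27.25

Cross-terms: -10, -72, 45, -17.5  ⇒  Σ = -54.5
Area = |Σ|/2 = 27.25.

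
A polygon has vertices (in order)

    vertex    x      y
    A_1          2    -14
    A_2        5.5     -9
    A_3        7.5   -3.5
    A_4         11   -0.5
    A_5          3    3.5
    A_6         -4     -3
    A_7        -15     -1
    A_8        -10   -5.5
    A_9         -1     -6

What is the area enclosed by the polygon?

Σ = (59) + (48.25) + (34.75) + (40) + (5) + (-41) + (72.5) + (54.5) + (26) = 299
Area = |Σ|/2 = 149.5.

149.5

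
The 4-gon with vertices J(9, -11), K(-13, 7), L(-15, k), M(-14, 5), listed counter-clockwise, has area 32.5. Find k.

6

The doubled signed area Σ (x_i y_{i+1} − x_{i+1} y_i) is linear in k.
With k=0 it equals 59; the coefficient of k is 1 (from the two edges through L).
So 1·k + 59 = 2·32.5 = 65 ⇒ k = 6.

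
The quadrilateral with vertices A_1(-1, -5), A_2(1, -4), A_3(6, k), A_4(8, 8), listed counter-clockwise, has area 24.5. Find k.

Write out the shoelace sum; only the two edges meeting at A_3 involve k:
2·Area = [(1·k − 6·(-4)) + (6·8 − 8·k)] + -23
       = -7·k + 49 = 49
⇒ k = 0.

0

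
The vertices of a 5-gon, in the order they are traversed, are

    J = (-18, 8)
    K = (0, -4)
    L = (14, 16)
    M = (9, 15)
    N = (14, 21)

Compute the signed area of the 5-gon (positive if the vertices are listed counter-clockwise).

331.5

Apply the shoelace formula: 2A = Σ (x_i·y_{i+1} − x_{i+1}·y_i), indices taken mod 5.
Σ = (72) + (56) + (66) + (-21) + (490) = 663
Signed area = Σ/2 = 331.5 (positive ⇒ counter-clockwise traversal).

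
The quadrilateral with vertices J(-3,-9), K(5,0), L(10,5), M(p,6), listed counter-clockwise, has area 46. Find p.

Write out the shoelace sum; only the two edges meeting at M involve p:
2·Area = [(10·6 − p·5) + (p·(-9) − (-3)·6)] + 70
       = -14·p + 148 = 92
⇒ p = 4.

4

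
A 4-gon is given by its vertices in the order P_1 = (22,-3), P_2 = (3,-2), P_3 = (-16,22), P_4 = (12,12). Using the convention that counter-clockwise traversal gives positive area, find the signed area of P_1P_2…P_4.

-378.5

Σ = (-35) + (34) + (-456) + (-300) = -757
Signed area = Σ/2 = -378.5 (negative ⇒ clockwise traversal).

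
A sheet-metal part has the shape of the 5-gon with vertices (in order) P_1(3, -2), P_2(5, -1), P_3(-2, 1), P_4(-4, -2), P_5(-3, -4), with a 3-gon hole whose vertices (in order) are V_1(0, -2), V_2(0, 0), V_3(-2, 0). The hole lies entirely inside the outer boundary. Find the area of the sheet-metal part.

21

Outer boundary:
Apply the surveyor's formula: 2A = Σ (x_i·y_{i+1} − x_{i+1}·y_i), indices taken mod 5.
Cross-terms: 7, 3, 8, 10, 18  ⇒  Σ = 46
Area = |Σ|/2 = 23.
Hole:
V_1→V_2: (0)(0) − (0)(-2) = 0
V_2→V_3: (0)(0) − (-2)(0) = 0
V_3→V_1: (-2)(-2) − (0)(0) = 4
Σ = 4
Area = |Σ|/2 = 2.
Net area = 23 − 2 = 21.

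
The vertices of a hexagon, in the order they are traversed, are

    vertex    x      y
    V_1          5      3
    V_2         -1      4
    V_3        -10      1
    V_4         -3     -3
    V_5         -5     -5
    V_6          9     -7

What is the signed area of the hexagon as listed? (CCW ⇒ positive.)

118.5

Σ = (23) + (39) + (33) + (0) + (80) + (62) = 237
Signed area = Σ/2 = 118.5 (positive ⇒ counter-clockwise traversal).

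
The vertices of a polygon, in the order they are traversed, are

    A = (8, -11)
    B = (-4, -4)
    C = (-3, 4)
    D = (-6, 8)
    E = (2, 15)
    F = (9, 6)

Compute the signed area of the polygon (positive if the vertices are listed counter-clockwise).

Apply Gauss's area formula: 2A = Σ (x_i·y_{i+1} − x_{i+1}·y_i), indices taken mod 6.
A→B: (8)(-4) − (-4)(-11) = -76
B→C: (-4)(4) − (-3)(-4) = -28
C→D: (-3)(8) − (-6)(4) = 0
D→E: (-6)(15) − (2)(8) = -106
E→F: (2)(6) − (9)(15) = -123
F→A: (9)(-11) − (8)(6) = -147
Σ = -480
Signed area = Σ/2 = -240 (negative ⇒ clockwise traversal).

-240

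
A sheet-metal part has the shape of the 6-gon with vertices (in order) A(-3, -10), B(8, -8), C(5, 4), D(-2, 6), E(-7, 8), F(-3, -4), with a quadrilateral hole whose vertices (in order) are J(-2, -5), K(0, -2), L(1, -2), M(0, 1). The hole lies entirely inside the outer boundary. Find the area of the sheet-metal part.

150.5

Outer boundary:
Σ = (104) + (72) + (38) + (26) + (52) + (18) = 310
Area = |Σ|/2 = 155.
Hole:
Apply the shoelace (surveyor's) formula: 2A = Σ (x_i·y_{i+1} − x_{i+1}·y_i), indices taken mod 4.
Σ = (4) + (2) + (1) + (2) = 9
Area = |Σ|/2 = 4.5.
Net area = 155 − 4.5 = 150.5.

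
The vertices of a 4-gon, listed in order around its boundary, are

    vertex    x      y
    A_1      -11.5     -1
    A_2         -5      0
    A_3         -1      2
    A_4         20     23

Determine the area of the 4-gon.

83.25

Apply the shoelace formula: 2A = Σ (x_i·y_{i+1} − x_{i+1}·y_i), indices taken mod 4.
A_1→A_2: (-11.5)(0) − (-5)(-1) = -5
A_2→A_3: (-5)(2) − (-1)(0) = -10
A_3→A_4: (-1)(23) − (20)(2) = -63
A_4→A_1: (20)(-1) − (-11.5)(23) = 244.5
Σ = 166.5
Area = |Σ|/2 = 83.25.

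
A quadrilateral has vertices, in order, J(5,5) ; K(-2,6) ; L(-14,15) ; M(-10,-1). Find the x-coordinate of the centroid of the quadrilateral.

Apply Gauss's area formula. First the cross-terms c_i = x_i·y_{i+1} − x_{i+1}·y_i:
  40, 54, 164, -45  ⇒  2A = 213, A = 106.5.
Then Σ (x_i + x_{i+1})·c_i = -4455, so x̄ = -4455 / (6·106.5) = -495/71.

-495/71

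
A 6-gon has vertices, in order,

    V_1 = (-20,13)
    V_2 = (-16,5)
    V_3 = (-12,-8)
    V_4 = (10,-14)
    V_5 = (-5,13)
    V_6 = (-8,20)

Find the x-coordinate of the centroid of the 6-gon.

-737/113

Apply the shoelace (surveyor's) formula. First the cross-terms c_i = x_i·y_{i+1} − x_{i+1}·y_i:
  108, 188, 248, 60, 4, 296  ⇒  2A = 904, A = 452.
Then Σ (x_i + x_{i+1})·c_i = -17688, so x̄ = -17688 / (6·452) = -737/113.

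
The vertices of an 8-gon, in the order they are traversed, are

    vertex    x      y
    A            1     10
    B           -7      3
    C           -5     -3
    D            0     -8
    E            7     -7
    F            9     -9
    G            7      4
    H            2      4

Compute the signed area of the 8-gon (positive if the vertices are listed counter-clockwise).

170

Apply the surveyor's formula: 2A = Σ (x_i·y_{i+1} − x_{i+1}·y_i), indices taken mod 8.
Σ = (73) + (36) + (40) + (56) + (0) + (99) + (20) + (16) = 340
Signed area = Σ/2 = 170 (positive ⇒ counter-clockwise traversal).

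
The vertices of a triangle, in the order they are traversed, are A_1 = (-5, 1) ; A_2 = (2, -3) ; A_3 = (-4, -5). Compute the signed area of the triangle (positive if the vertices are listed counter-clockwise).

Apply the surveyor's formula: 2A = Σ (x_i·y_{i+1} − x_{i+1}·y_i), indices taken mod 3.
Σ = (13) + (-22) + (-29) = -38
Signed area = Σ/2 = -19 (negative ⇒ clockwise traversal).

-19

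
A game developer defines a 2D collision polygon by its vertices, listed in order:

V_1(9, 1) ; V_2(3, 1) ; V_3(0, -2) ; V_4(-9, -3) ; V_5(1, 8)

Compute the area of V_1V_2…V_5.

Σ = (6) + (-6) + (-18) + (-69) + (-71) = -158
Area = |Σ|/2 = 79.

79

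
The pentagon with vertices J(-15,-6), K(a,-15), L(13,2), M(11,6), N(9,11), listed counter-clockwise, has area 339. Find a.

3

The doubled signed area Σ (x_i y_{i+1} − x_{i+1} y_i) is linear in a.
With a=0 it equals 654; the coefficient of a is 8 (from the two edges through K).
So 8·a + 654 = 2·339 = 678 ⇒ a = 3.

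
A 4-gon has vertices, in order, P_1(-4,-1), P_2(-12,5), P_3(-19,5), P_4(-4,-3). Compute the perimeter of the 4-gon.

36

|P_1P_2| = √((-8)² + (6)²) = √100 = 10
|P_2P_3| = √((-7)² + (0)²) = √49 = 7
|P_3P_4| = √((15)² + (-8)²) = √289 = 17
|P_4P_1| = √((0)² + (2)²) = √4 = 2
Perimeter = 10 + 7 + 17 + 2 = 36.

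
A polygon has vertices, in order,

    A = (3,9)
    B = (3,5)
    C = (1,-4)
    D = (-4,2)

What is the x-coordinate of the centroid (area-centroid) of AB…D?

Apply the shoelace formula. First the cross-terms c_i = x_i·y_{i+1} − x_{i+1}·y_i:
  -12, -17, -14, -42  ⇒  2A = -85, A = -42.5.
Then Σ (x_i + x_{i+1})·c_i = -56, so x̄ = -56 / (6·(-42.5)) = 56/255.

56/255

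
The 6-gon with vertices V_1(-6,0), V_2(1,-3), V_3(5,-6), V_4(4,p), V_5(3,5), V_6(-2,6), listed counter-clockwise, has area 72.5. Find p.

Write out the shoelace sum; only the two edges meeting at V_4 involve p:
2·Area = [(5·p − 4·(-6)) + (4·5 − 3·p)] + 91
       = 2·p + 135 = 145
⇒ p = 5.

5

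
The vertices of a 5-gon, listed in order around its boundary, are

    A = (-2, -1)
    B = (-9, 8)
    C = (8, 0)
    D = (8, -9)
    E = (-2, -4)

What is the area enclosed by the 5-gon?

Σ = (-25) + (-64) + (-72) + (-50) + (-6) = -217
Area = |Σ|/2 = 108.5.

108.5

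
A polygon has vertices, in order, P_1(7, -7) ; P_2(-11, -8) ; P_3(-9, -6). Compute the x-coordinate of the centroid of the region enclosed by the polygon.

-13/3

Apply the surveyor's formula. First the cross-terms c_i = x_i·y_{i+1} − x_{i+1}·y_i:
  -133, -6, 105  ⇒  2A = -34, A = -17.
Then Σ (x_i + x_{i+1})·c_i = 442, so x̄ = 442 / (6·(-17)) = -13/3.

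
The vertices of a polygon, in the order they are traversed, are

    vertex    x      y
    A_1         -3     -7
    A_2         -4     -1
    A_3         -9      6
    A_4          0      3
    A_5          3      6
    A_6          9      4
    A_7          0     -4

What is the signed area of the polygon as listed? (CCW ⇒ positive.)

Apply the shoelace (surveyor's) formula: 2A = Σ (x_i·y_{i+1} − x_{i+1}·y_i), indices taken mod 7.
Cross-terms: -25, -33, -27, -9, -42, -36, -12  ⇒  Σ = -184
Signed area = Σ/2 = -92 (negative ⇒ clockwise traversal).

-92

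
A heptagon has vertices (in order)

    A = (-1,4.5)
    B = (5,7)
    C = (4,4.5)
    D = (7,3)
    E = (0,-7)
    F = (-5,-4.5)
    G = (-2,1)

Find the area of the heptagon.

A→B: (-1)(7) − (5)(4.5) = -29.5
B→C: (5)(4.5) − (4)(7) = -5.5
C→D: (4)(3) − (7)(4.5) = -19.5
D→E: (7)(-7) − (0)(3) = -49
E→F: (0)(-4.5) − (-5)(-7) = -35
F→G: (-5)(1) − (-2)(-4.5) = -14
G→A: (-2)(4.5) − (-1)(1) = -8
Σ = -160.5
Area = |Σ|/2 = 80.25.

80.25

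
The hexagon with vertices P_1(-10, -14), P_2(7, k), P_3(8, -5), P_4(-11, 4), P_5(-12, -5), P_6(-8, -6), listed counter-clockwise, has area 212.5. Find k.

-11

Write out the shoelace sum; only the two edges meeting at P_2 involve k:
2·Area = [((-10)·k − 7·(-14)) + (7·(-5) − 8·k)] + 164
       = -18·k + 227 = 425
⇒ k = -11.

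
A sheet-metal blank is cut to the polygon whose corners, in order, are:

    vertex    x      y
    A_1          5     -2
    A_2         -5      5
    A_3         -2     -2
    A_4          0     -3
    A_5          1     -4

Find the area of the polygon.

Apply Gauss's area formula: 2A = Σ (x_i·y_{i+1} − x_{i+1}·y_i), indices taken mod 5.
A_1→A_2: (5)(5) − (-5)(-2) = 15
A_2→A_3: (-5)(-2) − (-2)(5) = 20
A_3→A_4: (-2)(-3) − (0)(-2) = 6
A_4→A_5: (0)(-4) − (1)(-3) = 3
A_5→A_1: (1)(-2) − (5)(-4) = 18
Σ = 62
Area = |Σ|/2 = 31.

31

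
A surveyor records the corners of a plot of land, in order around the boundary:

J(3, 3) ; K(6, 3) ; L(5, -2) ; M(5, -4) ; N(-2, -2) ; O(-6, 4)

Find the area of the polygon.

Apply Gauss's area formula: 2A = Σ (x_i·y_{i+1} − x_{i+1}·y_i), indices taken mod 6.
Σ = (-9) + (-27) + (-10) + (-18) + (-20) + (-30) = -114
Area = |Σ|/2 = 57.

57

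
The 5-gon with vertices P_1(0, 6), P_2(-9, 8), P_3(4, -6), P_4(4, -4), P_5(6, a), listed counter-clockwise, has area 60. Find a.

-6

Write out the shoelace sum; only the two edges meeting at P_5 involve a:
2·Area = [(4·a − 6·(-4)) + (6·6 − 0·a)] + 84
       = 4·a + 144 = 120
⇒ a = -6.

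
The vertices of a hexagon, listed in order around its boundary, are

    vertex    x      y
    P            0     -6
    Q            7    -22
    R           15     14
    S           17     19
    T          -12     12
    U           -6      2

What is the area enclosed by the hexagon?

516.5

Σ = (42) + (428) + (47) + (432) + (48) + (36) = 1033
Area = |Σ|/2 = 516.5.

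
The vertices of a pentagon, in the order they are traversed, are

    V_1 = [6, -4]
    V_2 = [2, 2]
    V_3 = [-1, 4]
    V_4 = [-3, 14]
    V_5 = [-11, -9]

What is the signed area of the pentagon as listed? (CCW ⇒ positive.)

Apply the surveyor's formula: 2A = Σ (x_i·y_{i+1} − x_{i+1}·y_i), indices taken mod 5.
Σ = (20) + (10) + (-2) + (181) + (98) = 307
Signed area = Σ/2 = 153.5 (positive ⇒ counter-clockwise traversal).

153.5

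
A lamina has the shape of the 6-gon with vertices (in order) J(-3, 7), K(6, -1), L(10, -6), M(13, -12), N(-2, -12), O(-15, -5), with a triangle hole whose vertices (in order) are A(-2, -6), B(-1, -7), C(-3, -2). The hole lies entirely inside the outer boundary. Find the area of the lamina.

287

Outer boundary:
Apply the surveyor's formula: 2A = Σ (x_i·y_{i+1} − x_{i+1}·y_i), indices taken mod 6.
Σ = (-39) + (-26) + (-42) + (-180) + (-170) + (-120) = -577
Area = |Σ|/2 = 288.5.
Hole:
Cross-terms: 8, -19, 14  ⇒  Σ = 3
Area = |Σ|/2 = 1.5.
Net area = 288.5 − 1.5 = 287.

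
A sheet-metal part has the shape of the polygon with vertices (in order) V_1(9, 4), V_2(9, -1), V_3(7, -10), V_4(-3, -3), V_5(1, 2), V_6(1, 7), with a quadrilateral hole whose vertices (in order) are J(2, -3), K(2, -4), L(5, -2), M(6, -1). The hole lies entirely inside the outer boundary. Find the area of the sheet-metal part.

115.5

Outer boundary:
Apply Gauss's area formula: 2A = Σ (x_i·y_{i+1} − x_{i+1}·y_i), indices taken mod 6.
Cross-terms: -45, -83, -51, -3, 5, -59  ⇒  Σ = -236
Area = |Σ|/2 = 118.
Hole:
Σ = (-2) + (16) + (7) + (-16) = 5
Area = |Σ|/2 = 2.5.
Net area = 118 − 2.5 = 115.5.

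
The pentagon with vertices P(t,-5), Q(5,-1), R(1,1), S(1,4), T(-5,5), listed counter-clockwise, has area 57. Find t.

-5

The doubled signed area Σ (x_i y_{i+1} − x_{i+1} y_i) is linear in t.
With t=0 it equals 84; the coefficient of t is -6 (from the two edges through P).
So -6·t + 84 = 2·57 = 114 ⇒ t = -5.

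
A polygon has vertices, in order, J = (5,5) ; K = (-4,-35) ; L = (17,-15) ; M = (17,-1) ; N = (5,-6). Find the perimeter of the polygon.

|JK| = √((-9)² + (-40)²) = √1681 = 41
|KL| = √((21)² + (20)²) = √841 = 29
|LM| = √((0)² + (14)²) = √196 = 14
|MN| = √((-12)² + (-5)²) = √169 = 13
|NJ| = √((0)² + (11)²) = √121 = 11
Perimeter = 41 + 29 + 14 + 13 + 11 = 108.

108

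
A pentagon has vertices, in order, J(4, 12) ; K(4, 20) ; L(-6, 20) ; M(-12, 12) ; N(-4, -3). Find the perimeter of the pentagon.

62

|JK| = √((0)² + (8)²) = √64 = 8
|KL| = √((-10)² + (0)²) = √100 = 10
|LM| = √((-6)² + (-8)²) = √100 = 10
|MN| = √((8)² + (-15)²) = √289 = 17
|NJ| = √((8)² + (15)²) = √289 = 17
Perimeter = 8 + 10 + 10 + 17 + 17 = 62.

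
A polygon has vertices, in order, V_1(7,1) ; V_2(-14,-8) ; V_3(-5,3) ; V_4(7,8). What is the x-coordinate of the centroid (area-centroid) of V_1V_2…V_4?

Apply the surveyor's formula. First the cross-terms c_i = x_i·y_{i+1} − x_{i+1}·y_i:
  -42, -82, -61, -49  ⇒  2A = -234, A = -117.
Then Σ (x_i + x_{i+1})·c_i = 1044, so x̄ = 1044 / (6·(-117)) = -58/39.

-58/39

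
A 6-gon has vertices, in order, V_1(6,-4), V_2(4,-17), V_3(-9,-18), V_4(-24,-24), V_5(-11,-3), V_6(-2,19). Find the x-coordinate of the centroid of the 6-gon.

Apply the surveyor's formula. First the cross-terms c_i = x_i·y_{i+1} − x_{i+1}·y_i:
  -86, -225, -216, -192, -215, -106  ⇒  2A = -1040, A = -520.
Then Σ (x_i + x_{i+1})·c_i = 16484, so x̄ = 16484 / (6·(-520)) = -317/60.

-317/60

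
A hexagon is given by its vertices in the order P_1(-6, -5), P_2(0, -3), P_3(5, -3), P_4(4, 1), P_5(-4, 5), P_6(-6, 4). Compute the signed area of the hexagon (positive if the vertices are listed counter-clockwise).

71

Apply the shoelace formula: 2A = Σ (x_i·y_{i+1} − x_{i+1}·y_i), indices taken mod 6.
Σ = (18) + (15) + (17) + (24) + (14) + (54) = 142
Signed area = Σ/2 = 71 (positive ⇒ counter-clockwise traversal).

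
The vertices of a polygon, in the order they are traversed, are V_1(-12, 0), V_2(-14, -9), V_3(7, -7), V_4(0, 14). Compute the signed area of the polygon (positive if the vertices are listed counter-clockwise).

Apply the shoelace (surveyor's) formula: 2A = Σ (x_i·y_{i+1} − x_{i+1}·y_i), indices taken mod 4.
Σ = (108) + (161) + (98) + (168) = 535
Signed area = Σ/2 = 267.5 (positive ⇒ counter-clockwise traversal).

267.5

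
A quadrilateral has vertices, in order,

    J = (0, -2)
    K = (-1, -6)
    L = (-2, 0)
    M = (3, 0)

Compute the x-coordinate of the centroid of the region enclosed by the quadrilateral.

-1/3

Apply the surveyor's formula. First the cross-terms c_i = x_i·y_{i+1} − x_{i+1}·y_i:
  -2, -12, 0, -6  ⇒  2A = -20, A = -10.
Then Σ (x_i + x_{i+1})·c_i = 20, so x̄ = 20 / (6·(-10)) = -1/3.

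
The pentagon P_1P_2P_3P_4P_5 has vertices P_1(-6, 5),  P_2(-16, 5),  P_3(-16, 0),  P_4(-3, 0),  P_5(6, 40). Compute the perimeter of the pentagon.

|P_1P_2| = √((-10)² + (0)²) = √100 = 10
|P_2P_3| = √((0)² + (-5)²) = √25 = 5
|P_3P_4| = √((13)² + (0)²) = √169 = 13
|P_4P_5| = √((9)² + (40)²) = √1681 = 41
|P_5P_1| = √((-12)² + (-35)²) = √1369 = 37
Perimeter = 10 + 5 + 13 + 41 + 37 = 106.

106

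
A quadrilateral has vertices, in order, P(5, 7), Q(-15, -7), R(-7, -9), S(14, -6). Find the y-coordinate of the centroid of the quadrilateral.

-314/113

Apply the shoelace formula. First the cross-terms c_i = x_i·y_{i+1} − x_{i+1}·y_i:
  70, 86, 168, 128  ⇒  2A = 452, A = 226.
Then Σ (y_i + y_{i+1})·c_i = -3768, so ȳ = -3768 / (6·226) = -314/113.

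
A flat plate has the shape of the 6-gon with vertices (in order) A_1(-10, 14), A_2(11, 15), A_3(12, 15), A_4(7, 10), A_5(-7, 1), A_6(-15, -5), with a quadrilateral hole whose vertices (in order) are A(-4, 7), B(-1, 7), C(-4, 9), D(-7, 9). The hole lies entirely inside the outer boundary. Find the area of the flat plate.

212.5

Outer boundary:
Apply the shoelace (surveyor's) formula: 2A = Σ (x_i·y_{i+1} − x_{i+1}·y_i), indices taken mod 6.
A_1→A_2: (-10)(15) − (11)(14) = -304
A_2→A_3: (11)(15) − (12)(15) = -15
A_3→A_4: (12)(10) − (7)(15) = 15
A_4→A_5: (7)(1) − (-7)(10) = 77
A_5→A_6: (-7)(-5) − (-15)(1) = 50
A_6→A_1: (-15)(14) − (-10)(-5) = -260
Σ = -437
Area = |Σ|/2 = 218.5.
Hole:
A→B: (-4)(7) − (-1)(7) = -21
B→C: (-1)(9) − (-4)(7) = 19
C→D: (-4)(9) − (-7)(9) = 27
D→A: (-7)(7) − (-4)(9) = -13
Σ = 12
Area = |Σ|/2 = 6.
Net area = 218.5 − 6 = 212.5.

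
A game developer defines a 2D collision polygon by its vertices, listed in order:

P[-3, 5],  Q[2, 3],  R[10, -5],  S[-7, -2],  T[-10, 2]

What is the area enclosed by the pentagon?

Σ = (-19) + (-40) + (-55) + (-34) + (-44) = -192
Area = |Σ|/2 = 96.

96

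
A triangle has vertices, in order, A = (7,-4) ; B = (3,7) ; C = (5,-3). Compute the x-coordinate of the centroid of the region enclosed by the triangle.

5

Apply the shoelace formula. First the cross-terms c_i = x_i·y_{i+1} − x_{i+1}·y_i:
  61, -44, 1  ⇒  2A = 18, A = 9.
Then Σ (x_i + x_{i+1})·c_i = 270, so x̄ = 270 / (6·9) = 5.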